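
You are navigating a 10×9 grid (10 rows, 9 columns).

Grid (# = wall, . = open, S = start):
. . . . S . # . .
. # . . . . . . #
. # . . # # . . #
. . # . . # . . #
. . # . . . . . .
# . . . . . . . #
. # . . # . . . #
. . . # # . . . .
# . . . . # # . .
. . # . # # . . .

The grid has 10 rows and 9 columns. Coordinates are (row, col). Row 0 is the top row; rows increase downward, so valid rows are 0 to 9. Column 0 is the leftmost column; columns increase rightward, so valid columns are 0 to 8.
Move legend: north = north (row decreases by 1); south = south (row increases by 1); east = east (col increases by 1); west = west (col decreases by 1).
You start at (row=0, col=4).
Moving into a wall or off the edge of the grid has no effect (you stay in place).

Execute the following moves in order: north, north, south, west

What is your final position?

Answer: Final position: (row=1, col=3)

Derivation:
Start: (row=0, col=4)
  north (north): blocked, stay at (row=0, col=4)
  north (north): blocked, stay at (row=0, col=4)
  south (south): (row=0, col=4) -> (row=1, col=4)
  west (west): (row=1, col=4) -> (row=1, col=3)
Final: (row=1, col=3)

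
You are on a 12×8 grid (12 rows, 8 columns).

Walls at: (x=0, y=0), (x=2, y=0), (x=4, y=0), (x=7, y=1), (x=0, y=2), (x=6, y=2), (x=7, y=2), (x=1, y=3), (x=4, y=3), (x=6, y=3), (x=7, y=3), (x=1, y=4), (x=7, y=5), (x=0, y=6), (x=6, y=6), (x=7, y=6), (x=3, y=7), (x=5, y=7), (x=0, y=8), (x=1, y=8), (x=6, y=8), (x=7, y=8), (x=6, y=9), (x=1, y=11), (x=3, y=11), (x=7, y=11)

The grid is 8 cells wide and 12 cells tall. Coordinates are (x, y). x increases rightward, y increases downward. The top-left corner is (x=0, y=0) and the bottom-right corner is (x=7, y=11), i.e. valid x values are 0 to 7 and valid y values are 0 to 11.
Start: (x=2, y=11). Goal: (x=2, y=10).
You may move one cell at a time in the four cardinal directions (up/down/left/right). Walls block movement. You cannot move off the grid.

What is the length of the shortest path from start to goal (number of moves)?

BFS from (x=2, y=11) until reaching (x=2, y=10):
  Distance 0: (x=2, y=11)
  Distance 1: (x=2, y=10)  <- goal reached here
One shortest path (1 moves): (x=2, y=11) -> (x=2, y=10)

Answer: Shortest path length: 1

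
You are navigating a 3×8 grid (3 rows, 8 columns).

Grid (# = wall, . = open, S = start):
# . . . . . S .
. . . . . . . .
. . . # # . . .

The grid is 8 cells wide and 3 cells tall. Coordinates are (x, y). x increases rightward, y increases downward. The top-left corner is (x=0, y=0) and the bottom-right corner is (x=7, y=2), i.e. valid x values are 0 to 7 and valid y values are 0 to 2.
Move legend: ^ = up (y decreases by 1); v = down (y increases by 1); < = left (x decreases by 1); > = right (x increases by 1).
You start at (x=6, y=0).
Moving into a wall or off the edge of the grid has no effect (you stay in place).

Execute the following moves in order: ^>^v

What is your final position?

Start: (x=6, y=0)
  ^ (up): blocked, stay at (x=6, y=0)
  > (right): (x=6, y=0) -> (x=7, y=0)
  ^ (up): blocked, stay at (x=7, y=0)
  v (down): (x=7, y=0) -> (x=7, y=1)
Final: (x=7, y=1)

Answer: Final position: (x=7, y=1)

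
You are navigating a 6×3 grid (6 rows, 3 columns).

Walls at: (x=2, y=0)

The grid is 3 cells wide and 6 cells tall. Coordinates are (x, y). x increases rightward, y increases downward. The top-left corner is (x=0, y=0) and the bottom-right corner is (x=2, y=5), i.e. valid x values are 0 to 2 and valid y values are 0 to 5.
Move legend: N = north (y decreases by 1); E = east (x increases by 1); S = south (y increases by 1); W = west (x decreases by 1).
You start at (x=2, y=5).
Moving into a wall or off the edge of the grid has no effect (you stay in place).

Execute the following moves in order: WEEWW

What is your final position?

Start: (x=2, y=5)
  W (west): (x=2, y=5) -> (x=1, y=5)
  E (east): (x=1, y=5) -> (x=2, y=5)
  E (east): blocked, stay at (x=2, y=5)
  W (west): (x=2, y=5) -> (x=1, y=5)
  W (west): (x=1, y=5) -> (x=0, y=5)
Final: (x=0, y=5)

Answer: Final position: (x=0, y=5)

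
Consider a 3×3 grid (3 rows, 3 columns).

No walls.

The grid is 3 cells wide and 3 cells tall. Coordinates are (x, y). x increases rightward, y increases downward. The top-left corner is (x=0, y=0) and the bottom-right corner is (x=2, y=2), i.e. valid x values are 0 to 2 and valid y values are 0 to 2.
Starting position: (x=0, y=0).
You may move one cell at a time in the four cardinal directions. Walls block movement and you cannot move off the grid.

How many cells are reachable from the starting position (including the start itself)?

BFS flood-fill from (x=0, y=0):
  Distance 0: (x=0, y=0)
  Distance 1: (x=1, y=0), (x=0, y=1)
  Distance 2: (x=2, y=0), (x=1, y=1), (x=0, y=2)
  Distance 3: (x=2, y=1), (x=1, y=2)
  Distance 4: (x=2, y=2)
Total reachable: 9 (grid has 9 open cells total)

Answer: Reachable cells: 9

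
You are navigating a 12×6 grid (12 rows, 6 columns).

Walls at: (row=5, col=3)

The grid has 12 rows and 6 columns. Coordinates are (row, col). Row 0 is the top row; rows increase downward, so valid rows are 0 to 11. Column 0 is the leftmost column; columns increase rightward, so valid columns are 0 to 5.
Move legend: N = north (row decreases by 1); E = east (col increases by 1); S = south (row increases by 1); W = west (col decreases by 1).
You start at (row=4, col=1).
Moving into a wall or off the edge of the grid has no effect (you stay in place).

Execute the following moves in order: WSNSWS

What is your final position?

Answer: Final position: (row=6, col=0)

Derivation:
Start: (row=4, col=1)
  W (west): (row=4, col=1) -> (row=4, col=0)
  S (south): (row=4, col=0) -> (row=5, col=0)
  N (north): (row=5, col=0) -> (row=4, col=0)
  S (south): (row=4, col=0) -> (row=5, col=0)
  W (west): blocked, stay at (row=5, col=0)
  S (south): (row=5, col=0) -> (row=6, col=0)
Final: (row=6, col=0)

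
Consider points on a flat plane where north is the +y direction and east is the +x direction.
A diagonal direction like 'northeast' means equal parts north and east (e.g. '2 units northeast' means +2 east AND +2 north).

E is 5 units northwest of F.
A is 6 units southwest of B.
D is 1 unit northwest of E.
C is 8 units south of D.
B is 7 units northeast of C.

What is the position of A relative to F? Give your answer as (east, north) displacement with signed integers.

Place F at the origin (east=0, north=0).
  E is 5 units northwest of F: delta (east=-5, north=+5); E at (east=-5, north=5).
  D is 1 unit northwest of E: delta (east=-1, north=+1); D at (east=-6, north=6).
  C is 8 units south of D: delta (east=+0, north=-8); C at (east=-6, north=-2).
  B is 7 units northeast of C: delta (east=+7, north=+7); B at (east=1, north=5).
  A is 6 units southwest of B: delta (east=-6, north=-6); A at (east=-5, north=-1).
Therefore A relative to F: (east=-5, north=-1).

Answer: A is at (east=-5, north=-1) relative to F.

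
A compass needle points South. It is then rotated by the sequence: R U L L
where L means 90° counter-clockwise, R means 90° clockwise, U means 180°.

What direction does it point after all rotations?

Start: South
  R (right (90° clockwise)) -> West
  U (U-turn (180°)) -> East
  L (left (90° counter-clockwise)) -> North
  L (left (90° counter-clockwise)) -> West
Final: West

Answer: Final heading: West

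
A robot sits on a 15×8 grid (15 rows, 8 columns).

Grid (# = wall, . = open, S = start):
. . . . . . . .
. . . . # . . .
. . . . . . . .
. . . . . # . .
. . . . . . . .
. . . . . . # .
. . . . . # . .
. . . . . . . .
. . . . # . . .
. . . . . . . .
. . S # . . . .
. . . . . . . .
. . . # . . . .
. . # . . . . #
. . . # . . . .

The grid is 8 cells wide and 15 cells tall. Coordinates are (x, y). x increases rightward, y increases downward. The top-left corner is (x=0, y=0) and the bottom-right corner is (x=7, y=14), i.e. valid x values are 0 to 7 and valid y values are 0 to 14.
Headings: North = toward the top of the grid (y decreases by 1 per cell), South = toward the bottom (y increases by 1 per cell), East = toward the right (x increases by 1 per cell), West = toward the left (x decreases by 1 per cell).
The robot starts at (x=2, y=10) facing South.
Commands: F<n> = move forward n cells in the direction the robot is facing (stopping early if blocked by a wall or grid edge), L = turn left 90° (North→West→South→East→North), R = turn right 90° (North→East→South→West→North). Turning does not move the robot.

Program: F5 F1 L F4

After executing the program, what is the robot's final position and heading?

Answer: Final position: (x=2, y=12), facing East

Derivation:
Start: (x=2, y=10), facing South
  F5: move forward 2/5 (blocked), now at (x=2, y=12)
  F1: move forward 0/1 (blocked), now at (x=2, y=12)
  L: turn left, now facing East
  F4: move forward 0/4 (blocked), now at (x=2, y=12)
Final: (x=2, y=12), facing East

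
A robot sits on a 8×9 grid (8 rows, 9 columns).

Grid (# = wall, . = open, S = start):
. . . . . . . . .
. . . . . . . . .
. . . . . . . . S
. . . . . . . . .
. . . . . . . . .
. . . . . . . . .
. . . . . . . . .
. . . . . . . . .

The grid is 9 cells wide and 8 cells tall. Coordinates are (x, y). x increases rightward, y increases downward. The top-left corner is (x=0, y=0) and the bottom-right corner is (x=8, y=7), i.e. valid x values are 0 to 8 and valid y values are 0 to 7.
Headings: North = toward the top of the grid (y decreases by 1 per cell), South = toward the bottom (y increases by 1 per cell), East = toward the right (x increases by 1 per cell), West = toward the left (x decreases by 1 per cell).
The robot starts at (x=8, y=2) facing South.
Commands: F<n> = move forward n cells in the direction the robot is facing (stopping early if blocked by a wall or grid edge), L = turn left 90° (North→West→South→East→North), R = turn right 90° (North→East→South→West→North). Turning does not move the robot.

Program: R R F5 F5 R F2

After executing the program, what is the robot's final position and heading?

Start: (x=8, y=2), facing South
  R: turn right, now facing West
  R: turn right, now facing North
  F5: move forward 2/5 (blocked), now at (x=8, y=0)
  F5: move forward 0/5 (blocked), now at (x=8, y=0)
  R: turn right, now facing East
  F2: move forward 0/2 (blocked), now at (x=8, y=0)
Final: (x=8, y=0), facing East

Answer: Final position: (x=8, y=0), facing East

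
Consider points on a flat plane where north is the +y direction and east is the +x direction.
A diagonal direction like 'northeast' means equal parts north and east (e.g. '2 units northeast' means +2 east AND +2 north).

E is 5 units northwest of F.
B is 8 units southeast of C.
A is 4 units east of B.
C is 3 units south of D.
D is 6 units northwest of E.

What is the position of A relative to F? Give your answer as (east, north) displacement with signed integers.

Place F at the origin (east=0, north=0).
  E is 5 units northwest of F: delta (east=-5, north=+5); E at (east=-5, north=5).
  D is 6 units northwest of E: delta (east=-6, north=+6); D at (east=-11, north=11).
  C is 3 units south of D: delta (east=+0, north=-3); C at (east=-11, north=8).
  B is 8 units southeast of C: delta (east=+8, north=-8); B at (east=-3, north=0).
  A is 4 units east of B: delta (east=+4, north=+0); A at (east=1, north=0).
Therefore A relative to F: (east=1, north=0).

Answer: A is at (east=1, north=0) relative to F.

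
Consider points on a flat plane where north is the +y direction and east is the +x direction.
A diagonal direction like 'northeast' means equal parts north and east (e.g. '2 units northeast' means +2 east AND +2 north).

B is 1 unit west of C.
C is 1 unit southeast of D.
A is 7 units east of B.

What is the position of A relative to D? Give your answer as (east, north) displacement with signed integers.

Place D at the origin (east=0, north=0).
  C is 1 unit southeast of D: delta (east=+1, north=-1); C at (east=1, north=-1).
  B is 1 unit west of C: delta (east=-1, north=+0); B at (east=0, north=-1).
  A is 7 units east of B: delta (east=+7, north=+0); A at (east=7, north=-1).
Therefore A relative to D: (east=7, north=-1).

Answer: A is at (east=7, north=-1) relative to D.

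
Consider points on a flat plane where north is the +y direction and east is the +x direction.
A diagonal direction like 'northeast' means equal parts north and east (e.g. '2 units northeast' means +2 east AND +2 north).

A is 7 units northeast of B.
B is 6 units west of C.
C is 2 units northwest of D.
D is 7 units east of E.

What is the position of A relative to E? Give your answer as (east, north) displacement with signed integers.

Place E at the origin (east=0, north=0).
  D is 7 units east of E: delta (east=+7, north=+0); D at (east=7, north=0).
  C is 2 units northwest of D: delta (east=-2, north=+2); C at (east=5, north=2).
  B is 6 units west of C: delta (east=-6, north=+0); B at (east=-1, north=2).
  A is 7 units northeast of B: delta (east=+7, north=+7); A at (east=6, north=9).
Therefore A relative to E: (east=6, north=9).

Answer: A is at (east=6, north=9) relative to E.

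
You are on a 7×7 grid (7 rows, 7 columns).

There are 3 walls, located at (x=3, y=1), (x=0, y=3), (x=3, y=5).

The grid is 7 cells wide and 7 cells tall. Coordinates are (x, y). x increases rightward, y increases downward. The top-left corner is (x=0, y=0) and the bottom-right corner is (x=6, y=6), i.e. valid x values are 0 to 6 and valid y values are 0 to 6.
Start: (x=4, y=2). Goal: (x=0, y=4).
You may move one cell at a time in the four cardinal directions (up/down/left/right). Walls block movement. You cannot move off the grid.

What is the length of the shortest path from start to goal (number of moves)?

Answer: Shortest path length: 6

Derivation:
BFS from (x=4, y=2) until reaching (x=0, y=4):
  Distance 0: (x=4, y=2)
  Distance 1: (x=4, y=1), (x=3, y=2), (x=5, y=2), (x=4, y=3)
  Distance 2: (x=4, y=0), (x=5, y=1), (x=2, y=2), (x=6, y=2), (x=3, y=3), (x=5, y=3), (x=4, y=4)
  Distance 3: (x=3, y=0), (x=5, y=0), (x=2, y=1), (x=6, y=1), (x=1, y=2), (x=2, y=3), (x=6, y=3), (x=3, y=4), (x=5, y=4), (x=4, y=5)
  Distance 4: (x=2, y=0), (x=6, y=0), (x=1, y=1), (x=0, y=2), (x=1, y=3), (x=2, y=4), (x=6, y=4), (x=5, y=5), (x=4, y=6)
  Distance 5: (x=1, y=0), (x=0, y=1), (x=1, y=4), (x=2, y=5), (x=6, y=5), (x=3, y=6), (x=5, y=6)
  Distance 6: (x=0, y=0), (x=0, y=4), (x=1, y=5), (x=2, y=6), (x=6, y=6)  <- goal reached here
One shortest path (6 moves): (x=4, y=2) -> (x=3, y=2) -> (x=2, y=2) -> (x=1, y=2) -> (x=1, y=3) -> (x=1, y=4) -> (x=0, y=4)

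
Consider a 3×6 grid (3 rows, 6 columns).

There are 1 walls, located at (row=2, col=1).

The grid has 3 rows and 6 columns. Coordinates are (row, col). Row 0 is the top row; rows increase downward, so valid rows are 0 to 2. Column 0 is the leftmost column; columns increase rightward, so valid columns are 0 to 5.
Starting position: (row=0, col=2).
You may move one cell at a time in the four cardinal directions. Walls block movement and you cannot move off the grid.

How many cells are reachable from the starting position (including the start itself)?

BFS flood-fill from (row=0, col=2):
  Distance 0: (row=0, col=2)
  Distance 1: (row=0, col=1), (row=0, col=3), (row=1, col=2)
  Distance 2: (row=0, col=0), (row=0, col=4), (row=1, col=1), (row=1, col=3), (row=2, col=2)
  Distance 3: (row=0, col=5), (row=1, col=0), (row=1, col=4), (row=2, col=3)
  Distance 4: (row=1, col=5), (row=2, col=0), (row=2, col=4)
  Distance 5: (row=2, col=5)
Total reachable: 17 (grid has 17 open cells total)

Answer: Reachable cells: 17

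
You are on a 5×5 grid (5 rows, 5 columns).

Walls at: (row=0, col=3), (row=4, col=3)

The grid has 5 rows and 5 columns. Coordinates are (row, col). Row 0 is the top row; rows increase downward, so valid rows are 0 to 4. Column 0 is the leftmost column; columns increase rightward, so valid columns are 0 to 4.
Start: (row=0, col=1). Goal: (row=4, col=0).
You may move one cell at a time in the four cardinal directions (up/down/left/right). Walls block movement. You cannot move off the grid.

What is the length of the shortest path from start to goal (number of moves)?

Answer: Shortest path length: 5

Derivation:
BFS from (row=0, col=1) until reaching (row=4, col=0):
  Distance 0: (row=0, col=1)
  Distance 1: (row=0, col=0), (row=0, col=2), (row=1, col=1)
  Distance 2: (row=1, col=0), (row=1, col=2), (row=2, col=1)
  Distance 3: (row=1, col=3), (row=2, col=0), (row=2, col=2), (row=3, col=1)
  Distance 4: (row=1, col=4), (row=2, col=3), (row=3, col=0), (row=3, col=2), (row=4, col=1)
  Distance 5: (row=0, col=4), (row=2, col=4), (row=3, col=3), (row=4, col=0), (row=4, col=2)  <- goal reached here
One shortest path (5 moves): (row=0, col=1) -> (row=0, col=0) -> (row=1, col=0) -> (row=2, col=0) -> (row=3, col=0) -> (row=4, col=0)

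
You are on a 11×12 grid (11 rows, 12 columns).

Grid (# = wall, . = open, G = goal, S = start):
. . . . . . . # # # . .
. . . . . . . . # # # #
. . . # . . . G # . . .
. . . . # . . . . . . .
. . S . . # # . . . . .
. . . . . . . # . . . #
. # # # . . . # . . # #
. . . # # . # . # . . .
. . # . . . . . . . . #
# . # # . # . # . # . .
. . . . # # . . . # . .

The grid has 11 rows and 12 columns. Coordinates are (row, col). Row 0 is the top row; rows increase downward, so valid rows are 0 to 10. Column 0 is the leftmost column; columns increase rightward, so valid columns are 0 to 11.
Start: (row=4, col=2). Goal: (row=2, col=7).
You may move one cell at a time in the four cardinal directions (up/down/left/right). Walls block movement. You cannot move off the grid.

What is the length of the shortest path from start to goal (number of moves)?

BFS from (row=4, col=2) until reaching (row=2, col=7):
  Distance 0: (row=4, col=2)
  Distance 1: (row=3, col=2), (row=4, col=1), (row=4, col=3), (row=5, col=2)
  Distance 2: (row=2, col=2), (row=3, col=1), (row=3, col=3), (row=4, col=0), (row=4, col=4), (row=5, col=1), (row=5, col=3)
  Distance 3: (row=1, col=2), (row=2, col=1), (row=3, col=0), (row=5, col=0), (row=5, col=4)
  Distance 4: (row=0, col=2), (row=1, col=1), (row=1, col=3), (row=2, col=0), (row=5, col=5), (row=6, col=0), (row=6, col=4)
  Distance 5: (row=0, col=1), (row=0, col=3), (row=1, col=0), (row=1, col=4), (row=5, col=6), (row=6, col=5), (row=7, col=0)
  Distance 6: (row=0, col=0), (row=0, col=4), (row=1, col=5), (row=2, col=4), (row=6, col=6), (row=7, col=1), (row=7, col=5), (row=8, col=0)
  Distance 7: (row=0, col=5), (row=1, col=6), (row=2, col=5), (row=7, col=2), (row=8, col=1), (row=8, col=5)
  Distance 8: (row=0, col=6), (row=1, col=7), (row=2, col=6), (row=3, col=5), (row=8, col=4), (row=8, col=6), (row=9, col=1)
  Distance 9: (row=2, col=7), (row=3, col=6), (row=8, col=3), (row=8, col=7), (row=9, col=4), (row=9, col=6), (row=10, col=1)  <- goal reached here
One shortest path (9 moves): (row=4, col=2) -> (row=3, col=2) -> (row=2, col=2) -> (row=1, col=2) -> (row=1, col=3) -> (row=1, col=4) -> (row=1, col=5) -> (row=1, col=6) -> (row=1, col=7) -> (row=2, col=7)

Answer: Shortest path length: 9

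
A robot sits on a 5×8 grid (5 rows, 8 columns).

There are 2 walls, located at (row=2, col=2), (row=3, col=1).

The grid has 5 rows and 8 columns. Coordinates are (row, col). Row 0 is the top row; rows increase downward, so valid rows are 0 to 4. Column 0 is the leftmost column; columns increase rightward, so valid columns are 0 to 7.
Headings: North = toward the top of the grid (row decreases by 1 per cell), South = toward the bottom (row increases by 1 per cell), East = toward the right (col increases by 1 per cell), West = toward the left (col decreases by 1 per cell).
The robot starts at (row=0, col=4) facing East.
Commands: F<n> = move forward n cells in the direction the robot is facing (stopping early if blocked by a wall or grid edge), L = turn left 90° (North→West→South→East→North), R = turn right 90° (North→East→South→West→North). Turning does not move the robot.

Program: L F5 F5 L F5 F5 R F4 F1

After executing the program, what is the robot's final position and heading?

Start: (row=0, col=4), facing East
  L: turn left, now facing North
  F5: move forward 0/5 (blocked), now at (row=0, col=4)
  F5: move forward 0/5 (blocked), now at (row=0, col=4)
  L: turn left, now facing West
  F5: move forward 4/5 (blocked), now at (row=0, col=0)
  F5: move forward 0/5 (blocked), now at (row=0, col=0)
  R: turn right, now facing North
  F4: move forward 0/4 (blocked), now at (row=0, col=0)
  F1: move forward 0/1 (blocked), now at (row=0, col=0)
Final: (row=0, col=0), facing North

Answer: Final position: (row=0, col=0), facing North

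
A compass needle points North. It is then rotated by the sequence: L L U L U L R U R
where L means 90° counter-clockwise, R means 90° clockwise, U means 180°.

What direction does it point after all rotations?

Answer: Final heading: North

Derivation:
Start: North
  L (left (90° counter-clockwise)) -> West
  L (left (90° counter-clockwise)) -> South
  U (U-turn (180°)) -> North
  L (left (90° counter-clockwise)) -> West
  U (U-turn (180°)) -> East
  L (left (90° counter-clockwise)) -> North
  R (right (90° clockwise)) -> East
  U (U-turn (180°)) -> West
  R (right (90° clockwise)) -> North
Final: North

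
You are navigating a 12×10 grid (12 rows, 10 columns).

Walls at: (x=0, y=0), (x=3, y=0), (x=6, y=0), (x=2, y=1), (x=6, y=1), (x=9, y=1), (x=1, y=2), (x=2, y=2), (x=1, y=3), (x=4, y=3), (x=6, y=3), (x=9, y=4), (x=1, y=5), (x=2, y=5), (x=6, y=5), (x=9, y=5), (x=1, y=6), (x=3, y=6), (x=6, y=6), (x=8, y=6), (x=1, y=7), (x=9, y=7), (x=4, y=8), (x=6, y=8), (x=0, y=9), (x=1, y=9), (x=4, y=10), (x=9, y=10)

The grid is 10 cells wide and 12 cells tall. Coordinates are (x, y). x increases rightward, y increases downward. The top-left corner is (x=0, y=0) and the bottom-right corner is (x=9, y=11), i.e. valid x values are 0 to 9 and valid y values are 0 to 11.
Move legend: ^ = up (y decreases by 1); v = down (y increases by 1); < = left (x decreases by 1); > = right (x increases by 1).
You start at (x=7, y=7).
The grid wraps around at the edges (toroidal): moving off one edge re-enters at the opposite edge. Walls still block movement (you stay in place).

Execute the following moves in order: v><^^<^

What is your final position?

Start: (x=7, y=7)
  v (down): (x=7, y=7) -> (x=7, y=8)
  > (right): (x=7, y=8) -> (x=8, y=8)
  < (left): (x=8, y=8) -> (x=7, y=8)
  ^ (up): (x=7, y=8) -> (x=7, y=7)
  ^ (up): (x=7, y=7) -> (x=7, y=6)
  < (left): blocked, stay at (x=7, y=6)
  ^ (up): (x=7, y=6) -> (x=7, y=5)
Final: (x=7, y=5)

Answer: Final position: (x=7, y=5)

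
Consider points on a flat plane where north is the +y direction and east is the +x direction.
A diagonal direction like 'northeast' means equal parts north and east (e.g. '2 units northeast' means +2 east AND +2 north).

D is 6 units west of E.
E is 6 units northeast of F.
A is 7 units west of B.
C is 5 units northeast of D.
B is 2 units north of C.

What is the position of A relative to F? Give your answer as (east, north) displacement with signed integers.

Place F at the origin (east=0, north=0).
  E is 6 units northeast of F: delta (east=+6, north=+6); E at (east=6, north=6).
  D is 6 units west of E: delta (east=-6, north=+0); D at (east=0, north=6).
  C is 5 units northeast of D: delta (east=+5, north=+5); C at (east=5, north=11).
  B is 2 units north of C: delta (east=+0, north=+2); B at (east=5, north=13).
  A is 7 units west of B: delta (east=-7, north=+0); A at (east=-2, north=13).
Therefore A relative to F: (east=-2, north=13).

Answer: A is at (east=-2, north=13) relative to F.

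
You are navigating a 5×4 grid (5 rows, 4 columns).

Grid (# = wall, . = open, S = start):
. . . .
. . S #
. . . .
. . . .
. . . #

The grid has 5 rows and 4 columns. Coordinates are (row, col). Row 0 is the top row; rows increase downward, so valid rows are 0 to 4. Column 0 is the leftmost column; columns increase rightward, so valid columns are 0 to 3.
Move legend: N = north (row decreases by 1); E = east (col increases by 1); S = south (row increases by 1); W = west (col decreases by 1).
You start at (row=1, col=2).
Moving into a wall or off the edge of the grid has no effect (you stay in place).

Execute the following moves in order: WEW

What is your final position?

Start: (row=1, col=2)
  W (west): (row=1, col=2) -> (row=1, col=1)
  E (east): (row=1, col=1) -> (row=1, col=2)
  W (west): (row=1, col=2) -> (row=1, col=1)
Final: (row=1, col=1)

Answer: Final position: (row=1, col=1)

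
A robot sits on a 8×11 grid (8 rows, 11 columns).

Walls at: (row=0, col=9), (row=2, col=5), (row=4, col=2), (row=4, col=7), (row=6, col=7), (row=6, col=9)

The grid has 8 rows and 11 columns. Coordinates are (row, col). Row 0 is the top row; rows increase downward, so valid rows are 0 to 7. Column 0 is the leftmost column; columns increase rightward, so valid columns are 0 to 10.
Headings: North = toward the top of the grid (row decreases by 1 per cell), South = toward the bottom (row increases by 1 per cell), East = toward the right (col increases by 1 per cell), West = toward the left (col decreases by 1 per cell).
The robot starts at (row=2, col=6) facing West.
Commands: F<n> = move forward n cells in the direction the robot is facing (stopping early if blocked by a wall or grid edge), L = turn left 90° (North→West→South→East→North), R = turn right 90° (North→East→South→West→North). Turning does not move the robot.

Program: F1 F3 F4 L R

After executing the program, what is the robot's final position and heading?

Start: (row=2, col=6), facing West
  F1: move forward 0/1 (blocked), now at (row=2, col=6)
  F3: move forward 0/3 (blocked), now at (row=2, col=6)
  F4: move forward 0/4 (blocked), now at (row=2, col=6)
  L: turn left, now facing South
  R: turn right, now facing West
Final: (row=2, col=6), facing West

Answer: Final position: (row=2, col=6), facing West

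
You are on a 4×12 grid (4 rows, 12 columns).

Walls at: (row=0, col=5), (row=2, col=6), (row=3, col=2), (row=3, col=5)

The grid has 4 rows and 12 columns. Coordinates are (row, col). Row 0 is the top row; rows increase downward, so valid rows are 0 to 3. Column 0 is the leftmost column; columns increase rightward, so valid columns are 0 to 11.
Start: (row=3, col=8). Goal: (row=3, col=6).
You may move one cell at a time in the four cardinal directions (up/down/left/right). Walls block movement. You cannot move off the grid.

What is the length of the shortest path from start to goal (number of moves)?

BFS from (row=3, col=8) until reaching (row=3, col=6):
  Distance 0: (row=3, col=8)
  Distance 1: (row=2, col=8), (row=3, col=7), (row=3, col=9)
  Distance 2: (row=1, col=8), (row=2, col=7), (row=2, col=9), (row=3, col=6), (row=3, col=10)  <- goal reached here
One shortest path (2 moves): (row=3, col=8) -> (row=3, col=7) -> (row=3, col=6)

Answer: Shortest path length: 2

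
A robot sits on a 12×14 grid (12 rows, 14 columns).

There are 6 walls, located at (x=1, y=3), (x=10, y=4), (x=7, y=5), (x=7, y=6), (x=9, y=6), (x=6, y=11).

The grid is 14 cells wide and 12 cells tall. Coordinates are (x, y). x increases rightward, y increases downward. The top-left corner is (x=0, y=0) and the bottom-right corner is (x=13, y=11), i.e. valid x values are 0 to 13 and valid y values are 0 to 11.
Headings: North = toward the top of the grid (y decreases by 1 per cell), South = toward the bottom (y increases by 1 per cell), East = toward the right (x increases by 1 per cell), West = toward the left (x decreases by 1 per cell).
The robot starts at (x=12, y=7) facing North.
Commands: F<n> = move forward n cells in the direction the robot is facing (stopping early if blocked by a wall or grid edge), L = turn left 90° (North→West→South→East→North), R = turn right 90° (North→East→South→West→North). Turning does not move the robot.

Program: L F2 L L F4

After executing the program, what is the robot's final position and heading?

Answer: Final position: (x=13, y=7), facing East

Derivation:
Start: (x=12, y=7), facing North
  L: turn left, now facing West
  F2: move forward 2, now at (x=10, y=7)
  L: turn left, now facing South
  L: turn left, now facing East
  F4: move forward 3/4 (blocked), now at (x=13, y=7)
Final: (x=13, y=7), facing East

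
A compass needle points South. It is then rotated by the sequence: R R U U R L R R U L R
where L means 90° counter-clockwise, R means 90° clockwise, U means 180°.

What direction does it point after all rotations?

Start: South
  R (right (90° clockwise)) -> West
  R (right (90° clockwise)) -> North
  U (U-turn (180°)) -> South
  U (U-turn (180°)) -> North
  R (right (90° clockwise)) -> East
  L (left (90° counter-clockwise)) -> North
  R (right (90° clockwise)) -> East
  R (right (90° clockwise)) -> South
  U (U-turn (180°)) -> North
  L (left (90° counter-clockwise)) -> West
  R (right (90° clockwise)) -> North
Final: North

Answer: Final heading: North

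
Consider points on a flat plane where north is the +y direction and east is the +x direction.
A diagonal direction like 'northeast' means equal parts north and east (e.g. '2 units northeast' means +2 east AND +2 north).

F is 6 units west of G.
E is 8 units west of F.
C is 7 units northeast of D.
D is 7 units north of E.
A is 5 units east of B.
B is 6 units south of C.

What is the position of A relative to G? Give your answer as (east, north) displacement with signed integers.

Answer: A is at (east=-2, north=8) relative to G.

Derivation:
Place G at the origin (east=0, north=0).
  F is 6 units west of G: delta (east=-6, north=+0); F at (east=-6, north=0).
  E is 8 units west of F: delta (east=-8, north=+0); E at (east=-14, north=0).
  D is 7 units north of E: delta (east=+0, north=+7); D at (east=-14, north=7).
  C is 7 units northeast of D: delta (east=+7, north=+7); C at (east=-7, north=14).
  B is 6 units south of C: delta (east=+0, north=-6); B at (east=-7, north=8).
  A is 5 units east of B: delta (east=+5, north=+0); A at (east=-2, north=8).
Therefore A relative to G: (east=-2, north=8).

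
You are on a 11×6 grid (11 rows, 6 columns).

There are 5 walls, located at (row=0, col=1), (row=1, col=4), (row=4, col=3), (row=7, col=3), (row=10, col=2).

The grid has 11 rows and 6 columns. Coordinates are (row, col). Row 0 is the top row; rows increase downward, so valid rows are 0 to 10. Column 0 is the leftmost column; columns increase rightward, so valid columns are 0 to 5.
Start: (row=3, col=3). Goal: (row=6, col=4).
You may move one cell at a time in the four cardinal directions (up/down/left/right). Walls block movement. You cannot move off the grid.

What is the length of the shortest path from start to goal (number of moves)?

BFS from (row=3, col=3) until reaching (row=6, col=4):
  Distance 0: (row=3, col=3)
  Distance 1: (row=2, col=3), (row=3, col=2), (row=3, col=4)
  Distance 2: (row=1, col=3), (row=2, col=2), (row=2, col=4), (row=3, col=1), (row=3, col=5), (row=4, col=2), (row=4, col=4)
  Distance 3: (row=0, col=3), (row=1, col=2), (row=2, col=1), (row=2, col=5), (row=3, col=0), (row=4, col=1), (row=4, col=5), (row=5, col=2), (row=5, col=4)
  Distance 4: (row=0, col=2), (row=0, col=4), (row=1, col=1), (row=1, col=5), (row=2, col=0), (row=4, col=0), (row=5, col=1), (row=5, col=3), (row=5, col=5), (row=6, col=2), (row=6, col=4)  <- goal reached here
One shortest path (4 moves): (row=3, col=3) -> (row=3, col=4) -> (row=4, col=4) -> (row=5, col=4) -> (row=6, col=4)

Answer: Shortest path length: 4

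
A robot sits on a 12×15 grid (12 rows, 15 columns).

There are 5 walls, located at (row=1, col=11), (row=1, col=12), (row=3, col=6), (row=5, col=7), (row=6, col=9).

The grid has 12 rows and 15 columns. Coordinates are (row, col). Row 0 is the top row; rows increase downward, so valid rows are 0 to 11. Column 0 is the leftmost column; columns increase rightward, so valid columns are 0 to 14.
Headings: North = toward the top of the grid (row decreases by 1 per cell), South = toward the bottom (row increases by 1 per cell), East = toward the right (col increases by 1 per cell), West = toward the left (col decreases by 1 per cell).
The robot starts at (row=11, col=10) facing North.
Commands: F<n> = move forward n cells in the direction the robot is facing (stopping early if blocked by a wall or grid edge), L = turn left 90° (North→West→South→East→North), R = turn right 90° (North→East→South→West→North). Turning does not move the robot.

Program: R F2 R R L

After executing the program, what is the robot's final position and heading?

Start: (row=11, col=10), facing North
  R: turn right, now facing East
  F2: move forward 2, now at (row=11, col=12)
  R: turn right, now facing South
  R: turn right, now facing West
  L: turn left, now facing South
Final: (row=11, col=12), facing South

Answer: Final position: (row=11, col=12), facing South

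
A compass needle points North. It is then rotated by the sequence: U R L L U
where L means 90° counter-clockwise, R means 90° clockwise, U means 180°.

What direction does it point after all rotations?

Start: North
  U (U-turn (180°)) -> South
  R (right (90° clockwise)) -> West
  L (left (90° counter-clockwise)) -> South
  L (left (90° counter-clockwise)) -> East
  U (U-turn (180°)) -> West
Final: West

Answer: Final heading: West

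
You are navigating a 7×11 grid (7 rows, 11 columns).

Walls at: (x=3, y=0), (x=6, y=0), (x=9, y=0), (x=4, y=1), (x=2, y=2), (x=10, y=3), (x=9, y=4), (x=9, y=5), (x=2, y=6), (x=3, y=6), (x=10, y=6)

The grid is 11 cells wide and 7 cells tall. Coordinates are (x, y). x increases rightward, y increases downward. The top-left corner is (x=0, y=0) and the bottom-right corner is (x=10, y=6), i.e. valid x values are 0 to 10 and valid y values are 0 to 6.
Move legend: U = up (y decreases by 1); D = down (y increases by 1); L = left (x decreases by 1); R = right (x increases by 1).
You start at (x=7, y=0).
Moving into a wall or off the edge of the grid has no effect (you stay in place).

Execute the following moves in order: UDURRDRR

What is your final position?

Start: (x=7, y=0)
  U (up): blocked, stay at (x=7, y=0)
  D (down): (x=7, y=0) -> (x=7, y=1)
  U (up): (x=7, y=1) -> (x=7, y=0)
  R (right): (x=7, y=0) -> (x=8, y=0)
  R (right): blocked, stay at (x=8, y=0)
  D (down): (x=8, y=0) -> (x=8, y=1)
  R (right): (x=8, y=1) -> (x=9, y=1)
  R (right): (x=9, y=1) -> (x=10, y=1)
Final: (x=10, y=1)

Answer: Final position: (x=10, y=1)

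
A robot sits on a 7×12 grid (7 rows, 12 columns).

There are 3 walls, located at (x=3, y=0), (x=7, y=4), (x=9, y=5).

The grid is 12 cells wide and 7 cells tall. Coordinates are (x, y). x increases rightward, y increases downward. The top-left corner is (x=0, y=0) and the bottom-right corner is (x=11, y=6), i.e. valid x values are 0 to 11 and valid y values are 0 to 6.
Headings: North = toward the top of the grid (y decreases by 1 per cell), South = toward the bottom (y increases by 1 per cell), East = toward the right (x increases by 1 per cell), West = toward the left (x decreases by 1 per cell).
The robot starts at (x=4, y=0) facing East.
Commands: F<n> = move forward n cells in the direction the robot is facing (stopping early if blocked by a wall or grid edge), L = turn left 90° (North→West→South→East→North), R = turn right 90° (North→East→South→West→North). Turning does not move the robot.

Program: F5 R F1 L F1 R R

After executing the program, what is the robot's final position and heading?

Start: (x=4, y=0), facing East
  F5: move forward 5, now at (x=9, y=0)
  R: turn right, now facing South
  F1: move forward 1, now at (x=9, y=1)
  L: turn left, now facing East
  F1: move forward 1, now at (x=10, y=1)
  R: turn right, now facing South
  R: turn right, now facing West
Final: (x=10, y=1), facing West

Answer: Final position: (x=10, y=1), facing West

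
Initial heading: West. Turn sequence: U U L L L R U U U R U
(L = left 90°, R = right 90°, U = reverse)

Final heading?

Start: West
  U (U-turn (180°)) -> East
  U (U-turn (180°)) -> West
  L (left (90° counter-clockwise)) -> South
  L (left (90° counter-clockwise)) -> East
  L (left (90° counter-clockwise)) -> North
  R (right (90° clockwise)) -> East
  U (U-turn (180°)) -> West
  U (U-turn (180°)) -> East
  U (U-turn (180°)) -> West
  R (right (90° clockwise)) -> North
  U (U-turn (180°)) -> South
Final: South

Answer: Final heading: South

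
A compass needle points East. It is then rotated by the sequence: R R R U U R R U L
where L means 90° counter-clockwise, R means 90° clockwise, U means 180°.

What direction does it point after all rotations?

Answer: Final heading: West

Derivation:
Start: East
  R (right (90° clockwise)) -> South
  R (right (90° clockwise)) -> West
  R (right (90° clockwise)) -> North
  U (U-turn (180°)) -> South
  U (U-turn (180°)) -> North
  R (right (90° clockwise)) -> East
  R (right (90° clockwise)) -> South
  U (U-turn (180°)) -> North
  L (left (90° counter-clockwise)) -> West
Final: West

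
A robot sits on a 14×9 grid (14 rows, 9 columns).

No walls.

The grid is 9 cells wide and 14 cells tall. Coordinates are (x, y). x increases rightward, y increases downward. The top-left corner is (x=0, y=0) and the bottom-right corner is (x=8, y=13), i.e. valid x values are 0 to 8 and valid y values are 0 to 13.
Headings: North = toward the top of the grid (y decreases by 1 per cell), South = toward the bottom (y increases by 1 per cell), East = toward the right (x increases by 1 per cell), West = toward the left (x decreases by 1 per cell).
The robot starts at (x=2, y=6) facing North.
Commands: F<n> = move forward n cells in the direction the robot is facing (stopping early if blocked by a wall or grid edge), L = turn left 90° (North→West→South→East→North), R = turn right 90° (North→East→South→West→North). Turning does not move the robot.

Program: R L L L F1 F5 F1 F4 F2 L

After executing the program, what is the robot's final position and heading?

Start: (x=2, y=6), facing North
  R: turn right, now facing East
  L: turn left, now facing North
  L: turn left, now facing West
  L: turn left, now facing South
  F1: move forward 1, now at (x=2, y=7)
  F5: move forward 5, now at (x=2, y=12)
  F1: move forward 1, now at (x=2, y=13)
  F4: move forward 0/4 (blocked), now at (x=2, y=13)
  F2: move forward 0/2 (blocked), now at (x=2, y=13)
  L: turn left, now facing East
Final: (x=2, y=13), facing East

Answer: Final position: (x=2, y=13), facing East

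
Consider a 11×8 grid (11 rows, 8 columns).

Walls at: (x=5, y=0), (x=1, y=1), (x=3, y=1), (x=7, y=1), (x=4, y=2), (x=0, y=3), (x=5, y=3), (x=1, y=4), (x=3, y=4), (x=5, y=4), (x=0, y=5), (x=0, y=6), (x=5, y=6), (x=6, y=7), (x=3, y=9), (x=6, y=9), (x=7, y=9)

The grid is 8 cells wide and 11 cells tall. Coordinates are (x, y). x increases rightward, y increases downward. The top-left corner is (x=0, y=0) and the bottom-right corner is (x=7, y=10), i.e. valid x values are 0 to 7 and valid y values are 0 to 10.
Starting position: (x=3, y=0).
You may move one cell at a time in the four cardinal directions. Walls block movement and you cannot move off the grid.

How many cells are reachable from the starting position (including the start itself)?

BFS flood-fill from (x=3, y=0):
  Distance 0: (x=3, y=0)
  Distance 1: (x=2, y=0), (x=4, y=0)
  Distance 2: (x=1, y=0), (x=2, y=1), (x=4, y=1)
  Distance 3: (x=0, y=0), (x=5, y=1), (x=2, y=2)
  Distance 4: (x=0, y=1), (x=6, y=1), (x=1, y=2), (x=3, y=2), (x=5, y=2), (x=2, y=3)
  Distance 5: (x=6, y=0), (x=0, y=2), (x=6, y=2), (x=1, y=3), (x=3, y=3), (x=2, y=4)
  Distance 6: (x=7, y=0), (x=7, y=2), (x=4, y=3), (x=6, y=3), (x=2, y=5)
  Distance 7: (x=7, y=3), (x=4, y=4), (x=6, y=4), (x=1, y=5), (x=3, y=5), (x=2, y=6)
  Distance 8: (x=7, y=4), (x=4, y=5), (x=6, y=5), (x=1, y=6), (x=3, y=6), (x=2, y=7)
  Distance 9: (x=5, y=5), (x=7, y=5), (x=4, y=6), (x=6, y=6), (x=1, y=7), (x=3, y=7), (x=2, y=8)
  Distance 10: (x=7, y=6), (x=0, y=7), (x=4, y=7), (x=1, y=8), (x=3, y=8), (x=2, y=9)
  Distance 11: (x=5, y=7), (x=7, y=7), (x=0, y=8), (x=4, y=8), (x=1, y=9), (x=2, y=10)
  Distance 12: (x=5, y=8), (x=7, y=8), (x=0, y=9), (x=4, y=9), (x=1, y=10), (x=3, y=10)
  Distance 13: (x=6, y=8), (x=5, y=9), (x=0, y=10), (x=4, y=10)
  Distance 14: (x=5, y=10)
  Distance 15: (x=6, y=10)
  Distance 16: (x=7, y=10)
Total reachable: 70 (grid has 71 open cells total)

Answer: Reachable cells: 70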